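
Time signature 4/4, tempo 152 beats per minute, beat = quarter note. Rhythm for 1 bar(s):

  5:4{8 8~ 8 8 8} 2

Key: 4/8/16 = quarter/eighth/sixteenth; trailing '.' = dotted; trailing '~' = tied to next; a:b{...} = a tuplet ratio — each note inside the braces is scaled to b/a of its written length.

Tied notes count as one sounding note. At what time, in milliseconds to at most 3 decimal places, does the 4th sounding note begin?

1. 0.0ms @ 0 + 157.895ms (2/5)
2. 157.895ms @ 2/5 + 315.789ms (4/5)
3. 473.684ms @ 6/5 + 157.895ms (2/5)
4. 631.579ms @ 8/5 + 157.895ms (2/5)
5. 789.474ms @ 2 + 789.474ms (2)

note 4 onset = 8/5b = 631.579ms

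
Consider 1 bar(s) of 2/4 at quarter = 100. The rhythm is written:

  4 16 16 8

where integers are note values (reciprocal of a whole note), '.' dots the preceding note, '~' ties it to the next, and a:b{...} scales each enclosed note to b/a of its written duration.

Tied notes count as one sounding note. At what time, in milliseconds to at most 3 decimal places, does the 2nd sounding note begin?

1. 0.0ms @ 0 + 600.0ms (1)
2. 600.0ms @ 1 + 150.0ms (1/4)
3. 750.0ms @ 5/4 + 150.0ms (1/4)
4. 900.0ms @ 3/2 + 300.0ms (1/2)

note 2 onset = 1b = 600.0ms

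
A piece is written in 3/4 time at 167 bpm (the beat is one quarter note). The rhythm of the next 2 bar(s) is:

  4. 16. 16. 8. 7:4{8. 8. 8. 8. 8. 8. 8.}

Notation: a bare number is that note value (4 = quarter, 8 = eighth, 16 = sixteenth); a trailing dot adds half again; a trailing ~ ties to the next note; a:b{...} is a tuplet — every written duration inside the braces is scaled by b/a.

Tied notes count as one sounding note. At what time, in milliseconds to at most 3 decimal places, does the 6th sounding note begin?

1. 0.0ms @ 0 + 538.922ms (3/2)
2. 538.922ms @ 3/2 + 134.731ms (3/8)
3. 673.653ms @ 15/8 + 134.731ms (3/8)
4. 808.383ms @ 9/4 + 269.461ms (3/4)
5. 1077.844ms @ 3 + 153.978ms (3/7)
6. 1231.822ms @ 24/7 + 153.978ms (3/7)
7. 1385.8ms @ 27/7 + 153.978ms (3/7)
8. 1539.778ms @ 30/7 + 153.978ms (3/7)
9. 1693.755ms @ 33/7 + 153.978ms (3/7)
10. 1847.733ms @ 36/7 + 153.978ms (3/7)
11. 2001.711ms @ 39/7 + 153.978ms (3/7)

note 6 onset = 24/7b = 1231.822ms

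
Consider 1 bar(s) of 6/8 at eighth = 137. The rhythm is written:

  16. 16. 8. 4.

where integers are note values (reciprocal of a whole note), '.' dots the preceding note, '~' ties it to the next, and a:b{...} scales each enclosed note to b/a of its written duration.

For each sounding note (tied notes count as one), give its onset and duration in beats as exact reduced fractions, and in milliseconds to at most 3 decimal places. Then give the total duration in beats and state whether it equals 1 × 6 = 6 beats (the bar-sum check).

1) 0.0ms=0b +328.467ms=3/4b
2) 328.467ms=3/4b +328.467ms=3/4b
3) 656.934ms=3/2b +656.934ms=3/2b
4) 1313.869ms=3b +1313.869ms=3b
Σ=6b of 6 (137bpm 6/8) — PASS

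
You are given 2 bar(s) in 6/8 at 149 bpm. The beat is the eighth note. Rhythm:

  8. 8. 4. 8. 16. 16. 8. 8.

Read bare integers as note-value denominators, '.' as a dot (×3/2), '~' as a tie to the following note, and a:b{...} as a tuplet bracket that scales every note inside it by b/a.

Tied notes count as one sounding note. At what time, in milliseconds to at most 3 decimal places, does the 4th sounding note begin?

note 4 onset = 6b = 2416.107ms

1. 0.0ms @ 0 + 604.027ms (3/2)
2. 604.027ms @ 3/2 + 604.027ms (3/2)
3. 1208.054ms @ 3 + 1208.054ms (3)
4. 2416.107ms @ 6 + 604.027ms (3/2)
5. 3020.134ms @ 15/2 + 302.013ms (3/4)
6. 3322.148ms @ 33/4 + 302.013ms (3/4)
7. 3624.161ms @ 9 + 604.027ms (3/2)
8. 4228.188ms @ 21/2 + 604.027ms (3/2)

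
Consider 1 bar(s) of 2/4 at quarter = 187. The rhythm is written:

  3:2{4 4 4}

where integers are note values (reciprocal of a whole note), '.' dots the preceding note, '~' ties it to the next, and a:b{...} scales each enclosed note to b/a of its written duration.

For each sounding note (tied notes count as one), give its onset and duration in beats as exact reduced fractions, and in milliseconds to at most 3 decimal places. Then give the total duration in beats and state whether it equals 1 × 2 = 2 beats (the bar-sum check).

1) 0.0ms=0b +213.904ms=2/3b
2) 213.904ms=2/3b +213.904ms=2/3b
3) 427.807ms=4/3b +213.904ms=2/3b
Σ=2b of 2 (187bpm 2/4) — PASS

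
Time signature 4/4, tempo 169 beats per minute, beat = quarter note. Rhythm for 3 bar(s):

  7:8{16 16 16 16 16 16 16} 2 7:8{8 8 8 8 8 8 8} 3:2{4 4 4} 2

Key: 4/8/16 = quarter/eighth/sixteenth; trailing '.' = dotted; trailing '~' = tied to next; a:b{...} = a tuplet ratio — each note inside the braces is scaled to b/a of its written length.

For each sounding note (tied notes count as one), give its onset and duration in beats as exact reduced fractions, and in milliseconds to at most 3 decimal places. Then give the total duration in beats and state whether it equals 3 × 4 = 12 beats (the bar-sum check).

1) 0.0ms=0b +101.437ms=2/7b
2) 101.437ms=2/7b +101.437ms=2/7b
3) 202.874ms=4/7b +101.437ms=2/7b
4) 304.311ms=6/7b +101.437ms=2/7b
5) 405.748ms=8/7b +101.437ms=2/7b
6) 507.185ms=10/7b +101.437ms=2/7b
7) 608.622ms=12/7b +101.437ms=2/7b
8) 710.059ms=2b +710.059ms=2b
9) 1420.118ms=4b +202.874ms=4/7b
10) 1622.992ms=32/7b +202.874ms=4/7b
11) 1825.866ms=36/7b +202.874ms=4/7b
12) 2028.74ms=40/7b +202.874ms=4/7b
13) 2231.615ms=44/7b +202.874ms=4/7b
14) 2434.489ms=48/7b +202.874ms=4/7b
15) 2637.363ms=52/7b +202.874ms=4/7b
16) 2840.237ms=8b +236.686ms=2/3b
17) 3076.923ms=26/3b +236.686ms=2/3b
18) 3313.609ms=28/3b +236.686ms=2/3b
19) 3550.296ms=10b +710.059ms=2b
Σ=12b of 12 (169bpm 4/4) — PASS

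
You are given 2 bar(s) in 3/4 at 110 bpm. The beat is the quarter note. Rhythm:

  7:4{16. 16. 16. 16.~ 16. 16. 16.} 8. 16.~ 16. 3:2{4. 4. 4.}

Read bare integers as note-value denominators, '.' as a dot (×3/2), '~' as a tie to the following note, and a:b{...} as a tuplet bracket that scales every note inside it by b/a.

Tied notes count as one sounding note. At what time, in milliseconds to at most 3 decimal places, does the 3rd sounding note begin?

note 3 onset = 3/7b = 233.766ms

1. 0.0ms @ 0 + 116.883ms (3/14)
2. 116.883ms @ 3/14 + 116.883ms (3/14)
3. 233.766ms @ 3/7 + 116.883ms (3/14)
4. 350.649ms @ 9/14 + 233.766ms (3/7)
5. 584.416ms @ 15/14 + 116.883ms (3/14)
6. 701.299ms @ 9/7 + 116.883ms (3/14)
7. 818.182ms @ 3/2 + 409.091ms (3/4)
8. 1227.273ms @ 9/4 + 409.091ms (3/4)
9. 1636.364ms @ 3 + 545.455ms (1)
10. 2181.818ms @ 4 + 545.455ms (1)
11. 2727.273ms @ 5 + 545.455ms (1)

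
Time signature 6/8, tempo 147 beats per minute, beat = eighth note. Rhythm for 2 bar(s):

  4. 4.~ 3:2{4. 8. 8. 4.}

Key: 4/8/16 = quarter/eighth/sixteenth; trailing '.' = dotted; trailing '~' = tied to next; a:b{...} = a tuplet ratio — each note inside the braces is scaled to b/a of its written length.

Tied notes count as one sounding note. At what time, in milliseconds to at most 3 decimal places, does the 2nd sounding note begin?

note 2 onset = 3b = 1224.49ms

1. 0.0ms @ 0 + 1224.49ms (3)
2. 1224.49ms @ 3 + 2040.816ms (5)
3. 3265.306ms @ 8 + 408.163ms (1)
4. 3673.469ms @ 9 + 408.163ms (1)
5. 4081.633ms @ 10 + 816.327ms (2)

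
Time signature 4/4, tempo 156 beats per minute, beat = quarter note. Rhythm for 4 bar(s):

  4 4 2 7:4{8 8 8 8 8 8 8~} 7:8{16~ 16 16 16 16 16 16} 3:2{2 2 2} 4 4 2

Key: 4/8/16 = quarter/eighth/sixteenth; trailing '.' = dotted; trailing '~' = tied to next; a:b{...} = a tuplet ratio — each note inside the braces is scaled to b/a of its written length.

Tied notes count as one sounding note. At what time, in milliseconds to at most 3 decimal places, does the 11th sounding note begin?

1. 0.0ms @ 0 + 384.615ms (1)
2. 384.615ms @ 1 + 384.615ms (1)
3. 769.231ms @ 2 + 769.231ms (2)
4. 1538.462ms @ 4 + 109.89ms (2/7)
5. 1648.352ms @ 30/7 + 109.89ms (2/7)
6. 1758.242ms @ 32/7 + 109.89ms (2/7)
7. 1868.132ms @ 34/7 + 109.89ms (2/7)
8. 1978.022ms @ 36/7 + 109.89ms (2/7)
9. 2087.912ms @ 38/7 + 109.89ms (2/7)
10. 2197.802ms @ 40/7 + 329.67ms (6/7)
11. 2527.473ms @ 46/7 + 109.89ms (2/7)
12. 2637.363ms @ 48/7 + 109.89ms (2/7)
13. 2747.253ms @ 50/7 + 109.89ms (2/7)
14. 2857.143ms @ 52/7 + 109.89ms (2/7)
15. 2967.033ms @ 54/7 + 109.89ms (2/7)
16. 3076.923ms @ 8 + 512.821ms (4/3)
17. 3589.744ms @ 28/3 + 512.821ms (4/3)
18. 4102.564ms @ 32/3 + 512.821ms (4/3)
19. 4615.385ms @ 12 + 384.615ms (1)
20. 5000.0ms @ 13 + 384.615ms (1)
21. 5384.615ms @ 14 + 769.231ms (2)

note 11 onset = 46/7b = 2527.473ms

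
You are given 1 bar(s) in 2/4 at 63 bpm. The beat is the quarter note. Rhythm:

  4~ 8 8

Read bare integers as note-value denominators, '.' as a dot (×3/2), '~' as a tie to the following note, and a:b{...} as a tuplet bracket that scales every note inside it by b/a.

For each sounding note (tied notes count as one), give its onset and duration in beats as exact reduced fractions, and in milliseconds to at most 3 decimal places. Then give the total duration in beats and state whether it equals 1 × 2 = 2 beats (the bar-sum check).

1) 0.0ms=0b +1428.571ms=3/2b
2) 1428.571ms=3/2b +476.19ms=1/2b
Σ=2b of 2 (63bpm 2/4) — PASS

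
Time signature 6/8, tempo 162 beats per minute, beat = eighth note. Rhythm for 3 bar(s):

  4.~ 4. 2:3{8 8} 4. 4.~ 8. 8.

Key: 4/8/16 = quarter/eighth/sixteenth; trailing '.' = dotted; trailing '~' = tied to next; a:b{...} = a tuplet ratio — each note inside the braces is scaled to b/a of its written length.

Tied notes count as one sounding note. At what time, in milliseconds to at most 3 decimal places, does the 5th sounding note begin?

1. 0.0ms @ 0 + 2222.222ms (6)
2. 2222.222ms @ 6 + 555.556ms (3/2)
3. 2777.778ms @ 15/2 + 555.556ms (3/2)
4. 3333.333ms @ 9 + 1111.111ms (3)
5. 4444.444ms @ 12 + 1666.667ms (9/2)
6. 6111.111ms @ 33/2 + 555.556ms (3/2)

note 5 onset = 12b = 4444.444ms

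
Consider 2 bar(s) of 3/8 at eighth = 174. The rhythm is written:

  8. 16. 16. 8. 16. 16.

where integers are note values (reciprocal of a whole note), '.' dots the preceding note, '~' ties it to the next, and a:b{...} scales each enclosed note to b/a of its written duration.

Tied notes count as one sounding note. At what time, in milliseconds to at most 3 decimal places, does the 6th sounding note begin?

note 6 onset = 21/4b = 1810.345ms

1. 0.0ms @ 0 + 517.241ms (3/2)
2. 517.241ms @ 3/2 + 258.621ms (3/4)
3. 775.862ms @ 9/4 + 258.621ms (3/4)
4. 1034.483ms @ 3 + 517.241ms (3/2)
5. 1551.724ms @ 9/2 + 258.621ms (3/4)
6. 1810.345ms @ 21/4 + 258.621ms (3/4)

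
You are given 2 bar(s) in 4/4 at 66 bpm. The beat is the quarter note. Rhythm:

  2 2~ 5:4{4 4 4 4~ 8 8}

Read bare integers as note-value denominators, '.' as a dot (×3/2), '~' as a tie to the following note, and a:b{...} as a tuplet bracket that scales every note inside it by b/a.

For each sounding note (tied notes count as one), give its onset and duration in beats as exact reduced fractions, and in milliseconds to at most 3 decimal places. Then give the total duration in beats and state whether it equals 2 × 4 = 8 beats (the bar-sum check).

1) 0.0ms=0b +1818.182ms=2b
2) 1818.182ms=2b +2545.455ms=14/5b
3) 4363.636ms=24/5b +727.273ms=4/5b
4) 5090.909ms=28/5b +727.273ms=4/5b
5) 5818.182ms=32/5b +1090.909ms=6/5b
6) 6909.091ms=38/5b +363.636ms=2/5b
Σ=8b of 8 (66bpm 4/4) — PASS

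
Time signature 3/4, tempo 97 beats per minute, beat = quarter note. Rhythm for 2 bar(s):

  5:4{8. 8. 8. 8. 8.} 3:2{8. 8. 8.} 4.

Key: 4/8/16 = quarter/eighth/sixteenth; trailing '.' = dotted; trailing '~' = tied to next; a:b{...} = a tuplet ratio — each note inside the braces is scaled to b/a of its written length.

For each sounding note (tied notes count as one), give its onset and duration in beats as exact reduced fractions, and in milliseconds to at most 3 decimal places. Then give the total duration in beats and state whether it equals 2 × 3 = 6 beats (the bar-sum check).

1) 0.0ms=0b +371.134ms=3/5b
2) 371.134ms=3/5b +371.134ms=3/5b
3) 742.268ms=6/5b +371.134ms=3/5b
4) 1113.402ms=9/5b +371.134ms=3/5b
5) 1484.536ms=12/5b +371.134ms=3/5b
6) 1855.67ms=3b +309.278ms=1/2b
7) 2164.948ms=7/2b +309.278ms=1/2b
8) 2474.227ms=4b +309.278ms=1/2b
9) 2783.505ms=9/2b +927.835ms=3/2b
Σ=6b of 6 (97bpm 3/4) — PASS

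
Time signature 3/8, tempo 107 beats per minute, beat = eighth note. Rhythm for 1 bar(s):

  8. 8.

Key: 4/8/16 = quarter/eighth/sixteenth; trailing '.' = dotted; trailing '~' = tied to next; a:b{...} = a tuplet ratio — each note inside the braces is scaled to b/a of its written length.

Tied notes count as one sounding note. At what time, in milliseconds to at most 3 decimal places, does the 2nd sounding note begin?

1. 0.0ms @ 0 + 841.121ms (3/2)
2. 841.121ms @ 3/2 + 841.121ms (3/2)

note 2 onset = 3/2b = 841.121ms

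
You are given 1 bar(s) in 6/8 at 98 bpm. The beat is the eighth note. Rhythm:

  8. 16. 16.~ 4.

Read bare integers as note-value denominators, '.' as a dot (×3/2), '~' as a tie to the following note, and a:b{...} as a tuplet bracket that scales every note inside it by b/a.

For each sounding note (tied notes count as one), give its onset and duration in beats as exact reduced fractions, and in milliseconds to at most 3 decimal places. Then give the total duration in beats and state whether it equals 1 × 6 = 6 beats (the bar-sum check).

1) 0.0ms=0b +918.367ms=3/2b
2) 918.367ms=3/2b +459.184ms=3/4b
3) 1377.551ms=9/4b +2295.918ms=15/4b
Σ=6b of 6 (98bpm 6/8) — PASS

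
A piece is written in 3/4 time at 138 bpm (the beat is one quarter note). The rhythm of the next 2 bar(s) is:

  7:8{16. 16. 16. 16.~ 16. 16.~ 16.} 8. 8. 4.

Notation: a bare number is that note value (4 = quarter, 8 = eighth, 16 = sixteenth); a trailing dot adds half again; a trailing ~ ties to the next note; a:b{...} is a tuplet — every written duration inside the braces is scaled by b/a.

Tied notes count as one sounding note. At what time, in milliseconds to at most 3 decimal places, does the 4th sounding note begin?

note 4 onset = 9/7b = 559.006ms

1. 0.0ms @ 0 + 186.335ms (3/7)
2. 186.335ms @ 3/7 + 186.335ms (3/7)
3. 372.671ms @ 6/7 + 186.335ms (3/7)
4. 559.006ms @ 9/7 + 372.671ms (6/7)
5. 931.677ms @ 15/7 + 372.671ms (6/7)
6. 1304.348ms @ 3 + 326.087ms (3/4)
7. 1630.435ms @ 15/4 + 326.087ms (3/4)
8. 1956.522ms @ 9/2 + 652.174ms (3/2)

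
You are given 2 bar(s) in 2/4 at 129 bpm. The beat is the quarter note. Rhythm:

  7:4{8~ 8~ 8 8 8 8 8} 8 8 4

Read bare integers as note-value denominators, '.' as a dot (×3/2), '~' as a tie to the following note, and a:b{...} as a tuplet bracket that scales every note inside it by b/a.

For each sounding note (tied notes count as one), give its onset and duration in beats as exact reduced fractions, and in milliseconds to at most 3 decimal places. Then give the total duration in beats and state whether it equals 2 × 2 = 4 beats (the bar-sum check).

1) 0.0ms=0b +398.671ms=6/7b
2) 398.671ms=6/7b +132.89ms=2/7b
3) 531.561ms=8/7b +132.89ms=2/7b
4) 664.452ms=10/7b +132.89ms=2/7b
5) 797.342ms=12/7b +132.89ms=2/7b
6) 930.233ms=2b +232.558ms=1/2b
7) 1162.791ms=5/2b +232.558ms=1/2b
8) 1395.349ms=3b +465.116ms=1b
Σ=4b of 4 (129bpm 2/4) — PASS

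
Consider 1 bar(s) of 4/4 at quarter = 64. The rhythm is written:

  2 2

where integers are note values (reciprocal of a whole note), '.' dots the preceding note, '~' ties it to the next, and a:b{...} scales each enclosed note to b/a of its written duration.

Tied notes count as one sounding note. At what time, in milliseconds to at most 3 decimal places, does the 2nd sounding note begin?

1. 0.0ms @ 0 + 1875.0ms (2)
2. 1875.0ms @ 2 + 1875.0ms (2)

note 2 onset = 2b = 1875.0ms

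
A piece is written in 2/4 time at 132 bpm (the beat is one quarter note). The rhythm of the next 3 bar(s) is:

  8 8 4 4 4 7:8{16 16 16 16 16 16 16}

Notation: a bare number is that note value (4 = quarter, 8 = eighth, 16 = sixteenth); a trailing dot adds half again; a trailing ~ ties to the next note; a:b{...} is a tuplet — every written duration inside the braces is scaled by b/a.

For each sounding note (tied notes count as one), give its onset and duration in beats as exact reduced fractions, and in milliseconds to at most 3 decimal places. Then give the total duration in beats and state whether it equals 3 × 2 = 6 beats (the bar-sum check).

1) 0.0ms=0b +227.273ms=1/2b
2) 227.273ms=1/2b +227.273ms=1/2b
3) 454.545ms=1b +454.545ms=1b
4) 909.091ms=2b +454.545ms=1b
5) 1363.636ms=3b +454.545ms=1b
6) 1818.182ms=4b +129.87ms=2/7b
7) 1948.052ms=30/7b +129.87ms=2/7b
8) 2077.922ms=32/7b +129.87ms=2/7b
9) 2207.792ms=34/7b +129.87ms=2/7b
10) 2337.662ms=36/7b +129.87ms=2/7b
11) 2467.532ms=38/7b +129.87ms=2/7b
12) 2597.403ms=40/7b +129.87ms=2/7b
Σ=6b of 6 (132bpm 2/4) — PASS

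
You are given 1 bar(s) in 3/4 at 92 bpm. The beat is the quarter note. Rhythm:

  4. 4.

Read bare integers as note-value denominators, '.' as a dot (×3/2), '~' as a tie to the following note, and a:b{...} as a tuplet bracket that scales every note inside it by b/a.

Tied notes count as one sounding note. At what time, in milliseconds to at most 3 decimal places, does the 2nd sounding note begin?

1. 0.0ms @ 0 + 978.261ms (3/2)
2. 978.261ms @ 3/2 + 978.261ms (3/2)

note 2 onset = 3/2b = 978.261ms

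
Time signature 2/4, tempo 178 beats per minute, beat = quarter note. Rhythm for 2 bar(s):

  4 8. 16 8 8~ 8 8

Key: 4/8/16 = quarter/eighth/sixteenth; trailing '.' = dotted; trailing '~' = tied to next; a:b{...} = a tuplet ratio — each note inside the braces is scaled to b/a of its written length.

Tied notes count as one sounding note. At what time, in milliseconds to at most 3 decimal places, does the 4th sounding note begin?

1. 0.0ms @ 0 + 337.079ms (1)
2. 337.079ms @ 1 + 252.809ms (3/4)
3. 589.888ms @ 7/4 + 84.27ms (1/4)
4. 674.157ms @ 2 + 168.539ms (1/2)
5. 842.697ms @ 5/2 + 337.079ms (1)
6. 1179.775ms @ 7/2 + 168.539ms (1/2)

note 4 onset = 2b = 674.157ms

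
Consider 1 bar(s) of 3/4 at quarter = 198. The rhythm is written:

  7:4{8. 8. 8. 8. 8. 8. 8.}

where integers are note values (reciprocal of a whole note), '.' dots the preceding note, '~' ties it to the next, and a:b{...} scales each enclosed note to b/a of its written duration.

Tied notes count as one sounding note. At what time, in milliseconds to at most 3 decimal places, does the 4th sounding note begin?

1. 0.0ms @ 0 + 129.87ms (3/7)
2. 129.87ms @ 3/7 + 129.87ms (3/7)
3. 259.74ms @ 6/7 + 129.87ms (3/7)
4. 389.61ms @ 9/7 + 129.87ms (3/7)
5. 519.481ms @ 12/7 + 129.87ms (3/7)
6. 649.351ms @ 15/7 + 129.87ms (3/7)
7. 779.221ms @ 18/7 + 129.87ms (3/7)

note 4 onset = 9/7b = 389.61ms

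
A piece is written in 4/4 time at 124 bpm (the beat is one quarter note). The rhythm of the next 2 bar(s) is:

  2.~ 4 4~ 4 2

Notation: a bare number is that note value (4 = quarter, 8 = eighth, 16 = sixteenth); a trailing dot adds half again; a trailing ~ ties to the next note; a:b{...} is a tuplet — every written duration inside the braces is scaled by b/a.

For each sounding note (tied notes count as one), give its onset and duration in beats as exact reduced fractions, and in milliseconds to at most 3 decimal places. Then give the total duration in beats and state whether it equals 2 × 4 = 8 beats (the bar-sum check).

1) 0.0ms=0b +1935.484ms=4b
2) 1935.484ms=4b +967.742ms=2b
3) 2903.226ms=6b +967.742ms=2b
Σ=8b of 8 (124bpm 4/4) — PASS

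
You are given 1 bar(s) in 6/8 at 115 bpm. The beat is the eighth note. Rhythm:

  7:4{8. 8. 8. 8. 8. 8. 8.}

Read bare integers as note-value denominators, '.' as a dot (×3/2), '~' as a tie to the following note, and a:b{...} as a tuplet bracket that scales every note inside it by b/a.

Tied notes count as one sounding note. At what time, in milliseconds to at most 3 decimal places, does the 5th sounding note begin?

1. 0.0ms @ 0 + 447.205ms (6/7)
2. 447.205ms @ 6/7 + 447.205ms (6/7)
3. 894.41ms @ 12/7 + 447.205ms (6/7)
4. 1341.615ms @ 18/7 + 447.205ms (6/7)
5. 1788.82ms @ 24/7 + 447.205ms (6/7)
6. 2236.025ms @ 30/7 + 447.205ms (6/7)
7. 2683.23ms @ 36/7 + 447.205ms (6/7)

note 5 onset = 24/7b = 1788.82ms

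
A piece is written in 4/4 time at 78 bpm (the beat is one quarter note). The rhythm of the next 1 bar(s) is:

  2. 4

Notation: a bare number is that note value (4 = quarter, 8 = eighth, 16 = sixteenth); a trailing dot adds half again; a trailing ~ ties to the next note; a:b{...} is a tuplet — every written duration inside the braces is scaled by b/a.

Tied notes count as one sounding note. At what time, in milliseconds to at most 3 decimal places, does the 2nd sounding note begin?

note 2 onset = 3b = 2307.692ms

1. 0.0ms @ 0 + 2307.692ms (3)
2. 2307.692ms @ 3 + 769.231ms (1)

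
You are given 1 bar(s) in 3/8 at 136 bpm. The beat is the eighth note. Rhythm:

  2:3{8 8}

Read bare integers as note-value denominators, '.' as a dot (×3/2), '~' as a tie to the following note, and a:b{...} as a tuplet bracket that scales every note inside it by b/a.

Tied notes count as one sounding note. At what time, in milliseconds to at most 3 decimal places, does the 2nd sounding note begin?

note 2 onset = 3/2b = 661.765ms

1. 0.0ms @ 0 + 661.765ms (3/2)
2. 661.765ms @ 3/2 + 661.765ms (3/2)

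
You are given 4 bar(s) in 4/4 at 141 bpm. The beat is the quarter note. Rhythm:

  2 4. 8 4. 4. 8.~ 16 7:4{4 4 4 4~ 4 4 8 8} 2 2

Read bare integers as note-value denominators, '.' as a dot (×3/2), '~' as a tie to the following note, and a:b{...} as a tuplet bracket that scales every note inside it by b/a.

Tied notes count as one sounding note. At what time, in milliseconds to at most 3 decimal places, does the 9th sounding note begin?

1. 0.0ms @ 0 + 851.064ms (2)
2. 851.064ms @ 2 + 638.298ms (3/2)
3. 1489.362ms @ 7/2 + 212.766ms (1/2)
4. 1702.128ms @ 4 + 638.298ms (3/2)
5. 2340.426ms @ 11/2 + 638.298ms (3/2)
6. 2978.723ms @ 7 + 425.532ms (1)
7. 3404.255ms @ 8 + 243.161ms (4/7)
8. 3647.416ms @ 60/7 + 243.161ms (4/7)
9. 3890.578ms @ 64/7 + 243.161ms (4/7)
10. 4133.739ms @ 68/7 + 486.322ms (8/7)
11. 4620.061ms @ 76/7 + 243.161ms (4/7)
12. 4863.222ms @ 80/7 + 121.581ms (2/7)
13. 4984.802ms @ 82/7 + 121.581ms (2/7)
14. 5106.383ms @ 12 + 851.064ms (2)
15. 5957.447ms @ 14 + 851.064ms (2)

note 9 onset = 64/7b = 3890.578ms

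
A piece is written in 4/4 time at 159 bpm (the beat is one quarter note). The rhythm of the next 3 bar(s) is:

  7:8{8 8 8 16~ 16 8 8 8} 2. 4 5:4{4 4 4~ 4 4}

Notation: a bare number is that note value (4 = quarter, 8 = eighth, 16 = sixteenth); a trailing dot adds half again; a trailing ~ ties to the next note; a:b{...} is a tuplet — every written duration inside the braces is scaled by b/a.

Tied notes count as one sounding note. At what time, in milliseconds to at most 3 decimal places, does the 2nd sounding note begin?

note 2 onset = 4/7b = 215.633ms

1. 0.0ms @ 0 + 215.633ms (4/7)
2. 215.633ms @ 4/7 + 215.633ms (4/7)
3. 431.267ms @ 8/7 + 215.633ms (4/7)
4. 646.9ms @ 12/7 + 215.633ms (4/7)
5. 862.534ms @ 16/7 + 215.633ms (4/7)
6. 1078.167ms @ 20/7 + 215.633ms (4/7)
7. 1293.801ms @ 24/7 + 215.633ms (4/7)
8. 1509.434ms @ 4 + 1132.075ms (3)
9. 2641.509ms @ 7 + 377.358ms (1)
10. 3018.868ms @ 8 + 301.887ms (4/5)
11. 3320.755ms @ 44/5 + 301.887ms (4/5)
12. 3622.642ms @ 48/5 + 603.774ms (8/5)
13. 4226.415ms @ 56/5 + 301.887ms (4/5)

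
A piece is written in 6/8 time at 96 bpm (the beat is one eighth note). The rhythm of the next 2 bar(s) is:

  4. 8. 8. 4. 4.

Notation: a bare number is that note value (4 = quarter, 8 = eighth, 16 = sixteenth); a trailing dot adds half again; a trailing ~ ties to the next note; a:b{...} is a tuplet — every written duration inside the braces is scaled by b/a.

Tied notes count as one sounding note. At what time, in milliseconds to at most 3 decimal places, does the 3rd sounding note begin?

note 3 onset = 9/2b = 2812.5ms

1. 0.0ms @ 0 + 1875.0ms (3)
2. 1875.0ms @ 3 + 937.5ms (3/2)
3. 2812.5ms @ 9/2 + 937.5ms (3/2)
4. 3750.0ms @ 6 + 1875.0ms (3)
5. 5625.0ms @ 9 + 1875.0ms (3)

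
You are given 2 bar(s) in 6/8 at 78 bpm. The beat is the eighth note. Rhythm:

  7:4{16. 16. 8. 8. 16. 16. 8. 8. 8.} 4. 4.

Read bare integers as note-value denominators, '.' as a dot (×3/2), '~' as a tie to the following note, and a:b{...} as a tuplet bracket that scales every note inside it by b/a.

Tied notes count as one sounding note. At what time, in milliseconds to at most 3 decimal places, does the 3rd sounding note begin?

note 3 onset = 6/7b = 659.341ms

1. 0.0ms @ 0 + 329.67ms (3/7)
2. 329.67ms @ 3/7 + 329.67ms (3/7)
3. 659.341ms @ 6/7 + 659.341ms (6/7)
4. 1318.681ms @ 12/7 + 659.341ms (6/7)
5. 1978.022ms @ 18/7 + 329.67ms (3/7)
6. 2307.692ms @ 3 + 329.67ms (3/7)
7. 2637.363ms @ 24/7 + 659.341ms (6/7)
8. 3296.703ms @ 30/7 + 659.341ms (6/7)
9. 3956.044ms @ 36/7 + 659.341ms (6/7)
10. 4615.385ms @ 6 + 2307.692ms (3)
11. 6923.077ms @ 9 + 2307.692ms (3)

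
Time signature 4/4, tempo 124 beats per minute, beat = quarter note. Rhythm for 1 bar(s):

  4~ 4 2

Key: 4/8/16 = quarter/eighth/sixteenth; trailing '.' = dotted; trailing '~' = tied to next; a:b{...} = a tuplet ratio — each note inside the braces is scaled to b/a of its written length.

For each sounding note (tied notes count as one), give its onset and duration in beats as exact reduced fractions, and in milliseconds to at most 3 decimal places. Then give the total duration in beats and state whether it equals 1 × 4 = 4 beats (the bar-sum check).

1) 0.0ms=0b +967.742ms=2b
2) 967.742ms=2b +967.742ms=2b
Σ=4b of 4 (124bpm 4/4) — PASS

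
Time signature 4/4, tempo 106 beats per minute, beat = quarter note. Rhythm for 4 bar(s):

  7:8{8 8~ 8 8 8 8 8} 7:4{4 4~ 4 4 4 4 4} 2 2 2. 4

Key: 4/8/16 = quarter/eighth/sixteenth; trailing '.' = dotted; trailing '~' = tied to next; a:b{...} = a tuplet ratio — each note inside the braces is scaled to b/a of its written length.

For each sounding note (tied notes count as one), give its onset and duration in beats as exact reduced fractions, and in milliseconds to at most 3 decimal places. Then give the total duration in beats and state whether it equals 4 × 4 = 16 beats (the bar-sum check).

1) 0.0ms=0b +323.45ms=4/7b
2) 323.45ms=4/7b +646.9ms=8/7b
3) 970.35ms=12/7b +323.45ms=4/7b
4) 1293.801ms=16/7b +323.45ms=4/7b
5) 1617.251ms=20/7b +323.45ms=4/7b
6) 1940.701ms=24/7b +323.45ms=4/7b
7) 2264.151ms=4b +323.45ms=4/7b
8) 2587.601ms=32/7b +646.9ms=8/7b
9) 3234.501ms=40/7b +323.45ms=4/7b
10) 3557.951ms=44/7b +323.45ms=4/7b
11) 3881.402ms=48/7b +323.45ms=4/7b
12) 4204.852ms=52/7b +323.45ms=4/7b
13) 4528.302ms=8b +1132.075ms=2b
14) 5660.377ms=10b +1132.075ms=2b
15) 6792.453ms=12b +1698.113ms=3b
16) 8490.566ms=15b +566.038ms=1b
Σ=16b of 16 (106bpm 4/4) — PASS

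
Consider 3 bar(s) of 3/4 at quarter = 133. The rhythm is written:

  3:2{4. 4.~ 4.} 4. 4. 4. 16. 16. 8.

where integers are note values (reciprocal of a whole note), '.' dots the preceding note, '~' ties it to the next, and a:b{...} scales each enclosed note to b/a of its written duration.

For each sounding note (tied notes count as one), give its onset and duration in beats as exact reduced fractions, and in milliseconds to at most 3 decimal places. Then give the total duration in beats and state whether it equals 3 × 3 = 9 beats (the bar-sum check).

1) 0.0ms=0b +451.128ms=1b
2) 451.128ms=1b +902.256ms=2b
3) 1353.383ms=3b +676.692ms=3/2b
4) 2030.075ms=9/2b +676.692ms=3/2b
5) 2706.767ms=6b +676.692ms=3/2b
6) 3383.459ms=15/2b +169.173ms=3/8b
7) 3552.632ms=63/8b +169.173ms=3/8b
8) 3721.805ms=33/4b +338.346ms=3/4b
Σ=9b of 9 (133bpm 3/4) — PASS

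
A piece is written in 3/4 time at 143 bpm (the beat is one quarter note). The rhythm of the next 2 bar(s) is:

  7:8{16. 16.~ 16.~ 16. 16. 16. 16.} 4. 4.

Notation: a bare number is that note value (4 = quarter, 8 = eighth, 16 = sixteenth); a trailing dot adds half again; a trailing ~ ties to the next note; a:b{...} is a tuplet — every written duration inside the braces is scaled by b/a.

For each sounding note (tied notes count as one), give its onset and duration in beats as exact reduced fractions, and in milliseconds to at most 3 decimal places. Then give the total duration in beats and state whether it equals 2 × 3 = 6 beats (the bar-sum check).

1) 0.0ms=0b +179.82ms=3/7b
2) 179.82ms=3/7b +539.461ms=9/7b
3) 719.281ms=12/7b +179.82ms=3/7b
4) 899.101ms=15/7b +179.82ms=3/7b
5) 1078.921ms=18/7b +179.82ms=3/7b
6) 1258.741ms=3b +629.371ms=3/2b
7) 1888.112ms=9/2b +629.371ms=3/2b
Σ=6b of 6 (143bpm 3/4) — PASS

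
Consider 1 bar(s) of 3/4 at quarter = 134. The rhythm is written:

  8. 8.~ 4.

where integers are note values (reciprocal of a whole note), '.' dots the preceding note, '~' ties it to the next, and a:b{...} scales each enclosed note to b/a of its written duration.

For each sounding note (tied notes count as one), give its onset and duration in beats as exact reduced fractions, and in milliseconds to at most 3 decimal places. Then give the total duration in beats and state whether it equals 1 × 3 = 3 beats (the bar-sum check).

1) 0.0ms=0b +335.821ms=3/4b
2) 335.821ms=3/4b +1007.463ms=9/4b
Σ=3b of 3 (134bpm 3/4) — PASS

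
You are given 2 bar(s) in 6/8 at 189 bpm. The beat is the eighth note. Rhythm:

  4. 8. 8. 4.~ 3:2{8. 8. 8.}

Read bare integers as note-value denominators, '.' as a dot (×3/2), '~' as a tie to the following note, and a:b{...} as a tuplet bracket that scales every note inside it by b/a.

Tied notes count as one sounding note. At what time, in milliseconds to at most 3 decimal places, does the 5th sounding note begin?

note 5 onset = 10b = 3174.603ms

1. 0.0ms @ 0 + 952.381ms (3)
2. 952.381ms @ 3 + 476.19ms (3/2)
3. 1428.571ms @ 9/2 + 476.19ms (3/2)
4. 1904.762ms @ 6 + 1269.841ms (4)
5. 3174.603ms @ 10 + 317.46ms (1)
6. 3492.063ms @ 11 + 317.46ms (1)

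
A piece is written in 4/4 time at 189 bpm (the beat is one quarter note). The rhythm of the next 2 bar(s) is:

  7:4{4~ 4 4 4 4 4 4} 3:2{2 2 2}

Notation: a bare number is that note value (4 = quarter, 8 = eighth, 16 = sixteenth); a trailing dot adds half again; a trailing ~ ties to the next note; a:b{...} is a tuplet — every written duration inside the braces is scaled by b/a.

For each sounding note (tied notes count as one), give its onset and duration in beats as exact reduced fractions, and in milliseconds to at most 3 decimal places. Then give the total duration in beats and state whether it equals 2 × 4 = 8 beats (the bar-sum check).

1) 0.0ms=0b +362.812ms=8/7b
2) 362.812ms=8/7b +181.406ms=4/7b
3) 544.218ms=12/7b +181.406ms=4/7b
4) 725.624ms=16/7b +181.406ms=4/7b
5) 907.029ms=20/7b +181.406ms=4/7b
6) 1088.435ms=24/7b +181.406ms=4/7b
7) 1269.841ms=4b +423.28ms=4/3b
8) 1693.122ms=16/3b +423.28ms=4/3b
9) 2116.402ms=20/3b +423.28ms=4/3b
Σ=8b of 8 (189bpm 4/4) — PASS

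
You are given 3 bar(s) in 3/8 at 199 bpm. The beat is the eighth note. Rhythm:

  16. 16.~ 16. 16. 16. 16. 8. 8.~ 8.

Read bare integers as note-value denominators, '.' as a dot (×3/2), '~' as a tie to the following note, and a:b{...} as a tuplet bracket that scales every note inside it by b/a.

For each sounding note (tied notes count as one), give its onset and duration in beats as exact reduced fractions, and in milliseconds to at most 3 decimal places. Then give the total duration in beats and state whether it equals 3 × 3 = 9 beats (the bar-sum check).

1) 0.0ms=0b +226.131ms=3/4b
2) 226.131ms=3/4b +452.261ms=3/2b
3) 678.392ms=9/4b +226.131ms=3/4b
4) 904.523ms=3b +226.131ms=3/4b
5) 1130.653ms=15/4b +226.131ms=3/4b
6) 1356.784ms=9/2b +452.261ms=3/2b
7) 1809.045ms=6b +904.523ms=3b
Σ=9b of 9 (199bpm 3/8) — PASS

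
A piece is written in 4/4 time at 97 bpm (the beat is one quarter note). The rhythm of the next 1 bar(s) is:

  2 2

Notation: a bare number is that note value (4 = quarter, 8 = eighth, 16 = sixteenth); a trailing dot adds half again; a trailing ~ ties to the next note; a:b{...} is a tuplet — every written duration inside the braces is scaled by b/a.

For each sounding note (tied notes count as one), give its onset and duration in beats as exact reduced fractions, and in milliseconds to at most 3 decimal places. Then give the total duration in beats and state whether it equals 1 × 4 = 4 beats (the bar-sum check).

1) 0.0ms=0b +1237.113ms=2b
2) 1237.113ms=2b +1237.113ms=2b
Σ=4b of 4 (97bpm 4/4) — PASS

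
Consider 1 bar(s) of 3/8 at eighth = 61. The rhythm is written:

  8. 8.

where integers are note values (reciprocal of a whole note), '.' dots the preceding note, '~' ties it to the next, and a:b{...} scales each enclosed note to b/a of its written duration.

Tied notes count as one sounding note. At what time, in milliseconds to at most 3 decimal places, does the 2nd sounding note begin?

note 2 onset = 3/2b = 1475.41ms

1. 0.0ms @ 0 + 1475.41ms (3/2)
2. 1475.41ms @ 3/2 + 1475.41ms (3/2)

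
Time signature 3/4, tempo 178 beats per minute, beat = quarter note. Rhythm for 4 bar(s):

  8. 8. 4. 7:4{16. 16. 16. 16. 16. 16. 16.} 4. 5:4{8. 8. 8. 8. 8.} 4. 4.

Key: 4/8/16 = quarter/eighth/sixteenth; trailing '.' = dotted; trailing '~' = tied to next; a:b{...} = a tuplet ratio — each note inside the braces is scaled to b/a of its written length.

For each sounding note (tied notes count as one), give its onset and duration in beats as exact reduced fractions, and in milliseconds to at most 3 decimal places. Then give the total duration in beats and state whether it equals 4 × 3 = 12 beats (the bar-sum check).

1) 0.0ms=0b +252.809ms=3/4b
2) 252.809ms=3/4b +252.809ms=3/4b
3) 505.618ms=3/2b +505.618ms=3/2b
4) 1011.236ms=3b +72.231ms=3/14b
5) 1083.467ms=45/14b +72.231ms=3/14b
6) 1155.698ms=24/7b +72.231ms=3/14b
7) 1227.929ms=51/14b +72.231ms=3/14b
8) 1300.161ms=27/7b +72.231ms=3/14b
9) 1372.392ms=57/14b +72.231ms=3/14b
10) 1444.623ms=30/7b +72.231ms=3/14b
11) 1516.854ms=9/2b +505.618ms=3/2b
12) 2022.472ms=6b +202.247ms=3/5b
13) 2224.719ms=33/5b +202.247ms=3/5b
14) 2426.966ms=36/5b +202.247ms=3/5b
15) 2629.213ms=39/5b +202.247ms=3/5b
16) 2831.461ms=42/5b +202.247ms=3/5b
17) 3033.708ms=9b +505.618ms=3/2b
18) 3539.326ms=21/2b +505.618ms=3/2b
Σ=12b of 12 (178bpm 3/4) — PASS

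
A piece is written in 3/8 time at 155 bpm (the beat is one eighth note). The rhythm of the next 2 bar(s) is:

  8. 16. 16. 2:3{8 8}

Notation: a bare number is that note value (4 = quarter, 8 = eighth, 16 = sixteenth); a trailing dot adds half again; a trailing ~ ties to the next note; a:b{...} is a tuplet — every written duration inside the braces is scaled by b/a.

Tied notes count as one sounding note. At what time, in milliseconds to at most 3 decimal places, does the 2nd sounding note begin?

1. 0.0ms @ 0 + 580.645ms (3/2)
2. 580.645ms @ 3/2 + 290.323ms (3/4)
3. 870.968ms @ 9/4 + 290.323ms (3/4)
4. 1161.29ms @ 3 + 580.645ms (3/2)
5. 1741.935ms @ 9/2 + 580.645ms (3/2)

note 2 onset = 3/2b = 580.645ms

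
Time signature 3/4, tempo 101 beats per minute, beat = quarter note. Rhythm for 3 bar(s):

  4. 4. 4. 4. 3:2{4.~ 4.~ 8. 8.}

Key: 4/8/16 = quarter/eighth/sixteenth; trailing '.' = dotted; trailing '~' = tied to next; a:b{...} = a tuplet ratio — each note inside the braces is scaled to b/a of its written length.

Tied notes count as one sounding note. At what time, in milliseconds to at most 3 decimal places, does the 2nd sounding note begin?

note 2 onset = 3/2b = 891.089ms

1. 0.0ms @ 0 + 891.089ms (3/2)
2. 891.089ms @ 3/2 + 891.089ms (3/2)
3. 1782.178ms @ 3 + 891.089ms (3/2)
4. 2673.267ms @ 9/2 + 891.089ms (3/2)
5. 3564.356ms @ 6 + 1485.149ms (5/2)
6. 5049.505ms @ 17/2 + 297.03ms (1/2)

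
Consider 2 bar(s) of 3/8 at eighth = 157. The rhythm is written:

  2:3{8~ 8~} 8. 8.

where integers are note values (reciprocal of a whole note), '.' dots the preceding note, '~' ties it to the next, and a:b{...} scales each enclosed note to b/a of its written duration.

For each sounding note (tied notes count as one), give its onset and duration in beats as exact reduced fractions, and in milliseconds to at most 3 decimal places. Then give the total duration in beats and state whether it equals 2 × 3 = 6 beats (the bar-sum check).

1) 0.0ms=0b +1719.745ms=9/2b
2) 1719.745ms=9/2b +573.248ms=3/2b
Σ=6b of 6 (157bpm 3/8) — PASS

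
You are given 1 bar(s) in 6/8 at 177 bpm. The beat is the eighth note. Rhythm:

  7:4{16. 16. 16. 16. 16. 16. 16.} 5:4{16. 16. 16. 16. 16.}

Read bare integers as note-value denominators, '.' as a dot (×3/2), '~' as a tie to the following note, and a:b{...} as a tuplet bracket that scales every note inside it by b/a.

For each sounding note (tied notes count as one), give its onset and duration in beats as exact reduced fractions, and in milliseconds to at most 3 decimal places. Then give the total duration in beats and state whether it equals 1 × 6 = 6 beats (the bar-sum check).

1) 0.0ms=0b +145.278ms=3/7b
2) 145.278ms=3/7b +145.278ms=3/7b
3) 290.557ms=6/7b +145.278ms=3/7b
4) 435.835ms=9/7b +145.278ms=3/7b
5) 581.114ms=12/7b +145.278ms=3/7b
6) 726.392ms=15/7b +145.278ms=3/7b
7) 871.671ms=18/7b +145.278ms=3/7b
8) 1016.949ms=3b +203.39ms=3/5b
9) 1220.339ms=18/5b +203.39ms=3/5b
10) 1423.729ms=21/5b +203.39ms=3/5b
11) 1627.119ms=24/5b +203.39ms=3/5b
12) 1830.508ms=27/5b +203.39ms=3/5b
Σ=6b of 6 (177bpm 6/8) — PASS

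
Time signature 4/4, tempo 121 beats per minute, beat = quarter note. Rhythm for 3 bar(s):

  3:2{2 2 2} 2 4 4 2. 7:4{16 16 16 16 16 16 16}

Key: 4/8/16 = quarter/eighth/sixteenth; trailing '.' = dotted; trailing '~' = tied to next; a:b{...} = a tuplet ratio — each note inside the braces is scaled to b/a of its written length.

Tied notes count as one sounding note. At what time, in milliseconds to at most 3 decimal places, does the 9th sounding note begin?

note 9 onset = 78/7b = 5525.384ms

1. 0.0ms @ 0 + 661.157ms (4/3)
2. 661.157ms @ 4/3 + 661.157ms (4/3)
3. 1322.314ms @ 8/3 + 661.157ms (4/3)
4. 1983.471ms @ 4 + 991.736ms (2)
5. 2975.207ms @ 6 + 495.868ms (1)
6. 3471.074ms @ 7 + 495.868ms (1)
7. 3966.942ms @ 8 + 1487.603ms (3)
8. 5454.545ms @ 11 + 70.838ms (1/7)
9. 5525.384ms @ 78/7 + 70.838ms (1/7)
10. 5596.222ms @ 79/7 + 70.838ms (1/7)
11. 5667.06ms @ 80/7 + 70.838ms (1/7)
12. 5737.898ms @ 81/7 + 70.838ms (1/7)
13. 5808.737ms @ 82/7 + 70.838ms (1/7)
14. 5879.575ms @ 83/7 + 70.838ms (1/7)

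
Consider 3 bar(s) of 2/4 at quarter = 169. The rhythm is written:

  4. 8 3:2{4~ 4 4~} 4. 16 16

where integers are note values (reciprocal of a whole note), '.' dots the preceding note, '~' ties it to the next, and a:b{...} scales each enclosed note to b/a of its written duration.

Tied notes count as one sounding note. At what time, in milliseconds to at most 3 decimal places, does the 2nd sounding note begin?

1. 0.0ms @ 0 + 532.544ms (3/2)
2. 532.544ms @ 3/2 + 177.515ms (1/2)
3. 710.059ms @ 2 + 473.373ms (4/3)
4. 1183.432ms @ 10/3 + 769.231ms (13/6)
5. 1952.663ms @ 11/2 + 88.757ms (1/4)
6. 2041.42ms @ 23/4 + 88.757ms (1/4)

note 2 onset = 3/2b = 532.544ms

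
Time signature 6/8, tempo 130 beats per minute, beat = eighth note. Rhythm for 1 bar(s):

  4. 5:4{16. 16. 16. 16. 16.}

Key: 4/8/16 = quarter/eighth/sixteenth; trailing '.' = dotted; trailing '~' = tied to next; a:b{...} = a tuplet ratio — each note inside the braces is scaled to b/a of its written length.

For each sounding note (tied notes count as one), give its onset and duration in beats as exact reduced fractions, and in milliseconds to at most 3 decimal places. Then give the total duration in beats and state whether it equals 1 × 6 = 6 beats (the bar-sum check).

1) 0.0ms=0b +1384.615ms=3b
2) 1384.615ms=3b +276.923ms=3/5b
3) 1661.538ms=18/5b +276.923ms=3/5b
4) 1938.462ms=21/5b +276.923ms=3/5b
5) 2215.385ms=24/5b +276.923ms=3/5b
6) 2492.308ms=27/5b +276.923ms=3/5b
Σ=6b of 6 (130bpm 6/8) — PASS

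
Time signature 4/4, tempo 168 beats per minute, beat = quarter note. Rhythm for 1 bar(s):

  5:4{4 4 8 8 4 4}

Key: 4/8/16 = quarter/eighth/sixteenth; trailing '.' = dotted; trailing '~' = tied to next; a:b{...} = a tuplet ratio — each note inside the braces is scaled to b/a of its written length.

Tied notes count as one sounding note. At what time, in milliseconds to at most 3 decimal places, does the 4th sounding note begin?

note 4 onset = 2b = 714.286ms

1. 0.0ms @ 0 + 285.714ms (4/5)
2. 285.714ms @ 4/5 + 285.714ms (4/5)
3. 571.429ms @ 8/5 + 142.857ms (2/5)
4. 714.286ms @ 2 + 142.857ms (2/5)
5. 857.143ms @ 12/5 + 285.714ms (4/5)
6. 1142.857ms @ 16/5 + 285.714ms (4/5)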